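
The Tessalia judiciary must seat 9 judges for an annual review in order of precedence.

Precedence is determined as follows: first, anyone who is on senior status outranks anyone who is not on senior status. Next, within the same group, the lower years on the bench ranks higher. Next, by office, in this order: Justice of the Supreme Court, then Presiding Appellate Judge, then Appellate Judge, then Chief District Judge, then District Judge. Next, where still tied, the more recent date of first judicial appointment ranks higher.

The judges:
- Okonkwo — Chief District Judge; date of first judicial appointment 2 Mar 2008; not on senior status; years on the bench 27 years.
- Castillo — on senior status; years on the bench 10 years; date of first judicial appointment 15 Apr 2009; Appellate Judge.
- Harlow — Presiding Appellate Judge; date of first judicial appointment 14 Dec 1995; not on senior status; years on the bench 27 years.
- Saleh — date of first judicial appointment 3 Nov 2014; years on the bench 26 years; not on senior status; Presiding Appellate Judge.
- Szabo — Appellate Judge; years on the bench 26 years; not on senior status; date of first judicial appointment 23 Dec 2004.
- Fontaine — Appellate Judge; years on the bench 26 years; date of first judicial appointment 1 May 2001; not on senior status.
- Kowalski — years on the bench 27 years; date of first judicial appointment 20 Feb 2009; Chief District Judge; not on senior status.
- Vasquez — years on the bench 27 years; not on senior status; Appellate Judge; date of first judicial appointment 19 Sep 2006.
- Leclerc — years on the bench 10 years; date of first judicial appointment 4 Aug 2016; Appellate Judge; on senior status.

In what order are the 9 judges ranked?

Leclerc, Castillo, Saleh, Szabo, Fontaine, Harlow, Vasquez, Kowalski, Okonkwo

By the first rule: Leclerc and Castillo (both on senior status); then Saleh, Szabo, Fontaine, Harlow, Vasquez, Kowalski and Okonkwo (each not on senior status).
Leclerc and Castillo both have years on the bench 10 years, so the next rule applies.
Leclerc and Castillo are each Appellate Judge, so the next rule applies.
Among Leclerc and Castillo, by date of first judicial appointment (later first): Leclerc (4 Aug 2016) before Castillo (15 Apr 2009).
Among Saleh, Szabo, Fontaine, Harlow, Vasquez, Kowalski and Okonkwo, by years on the bench (lower first): Saleh, Szabo and Fontaine (26 years) before Harlow, Vasquez, Kowalski and Okonkwo (27 years).
Among Saleh, Szabo and Fontaine, by office: Saleh (Presiding Appellate Judge) before Szabo and Fontaine (Appellate Judge).
Among Szabo and Fontaine, by date of first judicial appointment (later first): Szabo (23 Dec 2004) before Fontaine (1 May 2001).
Among Harlow, Vasquez, Kowalski and Okonkwo, by office: Harlow (Presiding Appellate Judge) before Vasquez (Appellate Judge) before Kowalski and Okonkwo (Chief District Judge).
Among Kowalski and Okonkwo, by date of first judicial appointment (later first): Kowalski (20 Feb 2009) before Okonkwo (2 Mar 2008).
Full order: Leclerc, Castillo, Saleh, Szabo, Fontaine, Harlow, Vasquez, Kowalski, Okonkwo.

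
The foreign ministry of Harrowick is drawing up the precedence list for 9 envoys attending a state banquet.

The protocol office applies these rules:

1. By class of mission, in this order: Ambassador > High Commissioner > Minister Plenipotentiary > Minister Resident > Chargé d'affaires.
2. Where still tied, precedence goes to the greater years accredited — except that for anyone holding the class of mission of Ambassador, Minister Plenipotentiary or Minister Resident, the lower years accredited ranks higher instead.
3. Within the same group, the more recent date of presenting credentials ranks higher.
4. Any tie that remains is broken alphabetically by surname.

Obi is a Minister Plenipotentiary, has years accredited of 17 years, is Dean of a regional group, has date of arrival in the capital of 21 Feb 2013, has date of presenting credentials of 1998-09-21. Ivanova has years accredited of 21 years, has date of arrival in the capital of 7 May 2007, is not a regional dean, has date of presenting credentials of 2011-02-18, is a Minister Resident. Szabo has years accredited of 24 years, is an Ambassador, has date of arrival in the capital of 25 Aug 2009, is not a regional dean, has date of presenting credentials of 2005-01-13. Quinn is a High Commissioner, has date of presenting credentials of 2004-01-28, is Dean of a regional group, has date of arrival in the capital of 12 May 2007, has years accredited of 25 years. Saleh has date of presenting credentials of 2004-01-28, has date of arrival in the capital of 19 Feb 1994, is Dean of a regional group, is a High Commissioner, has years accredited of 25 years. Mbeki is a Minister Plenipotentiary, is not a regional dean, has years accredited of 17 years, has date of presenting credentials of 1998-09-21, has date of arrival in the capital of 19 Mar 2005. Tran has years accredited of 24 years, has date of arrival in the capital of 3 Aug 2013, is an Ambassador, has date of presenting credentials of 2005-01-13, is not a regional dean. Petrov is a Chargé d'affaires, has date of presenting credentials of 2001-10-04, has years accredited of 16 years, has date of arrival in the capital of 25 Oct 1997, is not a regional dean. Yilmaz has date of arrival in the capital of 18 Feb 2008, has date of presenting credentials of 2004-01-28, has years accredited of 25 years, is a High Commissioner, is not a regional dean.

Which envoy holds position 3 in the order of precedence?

By class of mission: Szabo and Tran (Ambassador); then Quinn, Saleh and Yilmaz (High Commissioner); then Mbeki and Obi (Minister Plenipotentiary); then Ivanova (Minister Resident); then Petrov (Chargé d'affaires).
Szabo and Tran both have years accredited 24 years, so the next rule applies.
Szabo and Tran both have date of presenting credentials 2005-01-13, so the next rule applies.
Among Szabo and Tran, alphabetically by surname: Szabo before Tran.
Quinn, Saleh and Yilmaz all have years accredited 25 years, so the next rule applies.
Quinn, Saleh and Yilmaz all have date of presenting credentials 2004-01-28, so the next rule applies.
Among Quinn, Saleh and Yilmaz, alphabetically by surname: Quinn before Saleh before Yilmaz.
Mbeki and Obi both have years accredited 17 years, so the next rule applies.
Mbeki and Obi both have date of presenting credentials 1998-09-21, so the next rule applies.
Among Mbeki and Obi, alphabetically by surname: Mbeki before Obi.
Order: Szabo, Tran, Quinn, Saleh, Yilmaz, Mbeki, Obi, Ivanova, Petrov.

Quinn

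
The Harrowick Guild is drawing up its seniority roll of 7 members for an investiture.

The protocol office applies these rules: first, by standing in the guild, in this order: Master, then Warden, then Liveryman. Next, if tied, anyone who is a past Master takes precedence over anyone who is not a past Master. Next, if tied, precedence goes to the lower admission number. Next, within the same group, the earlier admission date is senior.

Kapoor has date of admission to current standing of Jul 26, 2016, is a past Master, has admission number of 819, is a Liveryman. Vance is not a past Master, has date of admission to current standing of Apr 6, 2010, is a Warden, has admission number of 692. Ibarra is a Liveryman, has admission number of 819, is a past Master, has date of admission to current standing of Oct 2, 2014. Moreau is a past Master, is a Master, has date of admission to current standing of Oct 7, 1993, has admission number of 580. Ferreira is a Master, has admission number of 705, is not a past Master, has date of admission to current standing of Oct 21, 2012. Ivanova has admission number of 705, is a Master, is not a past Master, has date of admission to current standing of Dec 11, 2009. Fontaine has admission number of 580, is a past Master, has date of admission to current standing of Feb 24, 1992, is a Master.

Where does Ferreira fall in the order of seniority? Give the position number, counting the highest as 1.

4

By standing in the guild: Fontaine, Moreau, Ivanova and Ferreira (Master); then Vance (Warden); then Ibarra and Kapoor (Liveryman).
Among Fontaine, Moreau, Ivanova and Ferreira, a past Master before not a past Master: Fontaine and Moreau (a past Master) before Ivanova and Ferreira (not a past Master).
Fontaine and Moreau both have admission number 580, so the next rule applies.
Among Fontaine and Moreau, by date of admission to current standing (earlier first): Fontaine (Feb 24, 1992) before Moreau (Oct 7, 1993).
Ivanova and Ferreira both have admission number 705, so the next rule applies.
Among Ivanova and Ferreira, by date of admission to current standing (earlier first): Ivanova (Dec 11, 2009) before Ferreira (Oct 21, 2012).
Ibarra and Kapoor are each a past Master, so the next rule applies.
Ibarra and Kapoor both have admission number 819, so the next rule applies.
Among Ibarra and Kapoor, by date of admission to current standing (earlier first): Ibarra (Oct 2, 2014) before Kapoor (Jul 26, 2016).
Order: Fontaine, Moreau, Ivanova, Ferreira, Vance, Ibarra, Kapoor. So position 4.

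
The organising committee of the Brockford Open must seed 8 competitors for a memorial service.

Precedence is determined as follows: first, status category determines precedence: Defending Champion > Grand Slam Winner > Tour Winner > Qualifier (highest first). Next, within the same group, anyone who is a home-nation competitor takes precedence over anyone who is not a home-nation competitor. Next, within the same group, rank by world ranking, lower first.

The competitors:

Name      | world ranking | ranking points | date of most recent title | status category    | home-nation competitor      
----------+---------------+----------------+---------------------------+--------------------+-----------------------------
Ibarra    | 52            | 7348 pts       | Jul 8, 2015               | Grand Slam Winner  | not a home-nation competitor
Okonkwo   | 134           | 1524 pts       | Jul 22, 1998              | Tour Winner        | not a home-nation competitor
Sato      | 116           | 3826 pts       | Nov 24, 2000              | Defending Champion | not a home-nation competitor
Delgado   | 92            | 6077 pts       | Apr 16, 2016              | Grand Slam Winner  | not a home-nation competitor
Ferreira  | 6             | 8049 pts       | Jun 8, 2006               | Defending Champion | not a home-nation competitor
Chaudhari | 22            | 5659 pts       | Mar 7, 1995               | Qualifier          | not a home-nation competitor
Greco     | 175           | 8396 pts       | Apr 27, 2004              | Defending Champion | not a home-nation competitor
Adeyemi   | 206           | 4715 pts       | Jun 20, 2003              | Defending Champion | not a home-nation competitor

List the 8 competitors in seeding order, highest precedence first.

By status category: Ferreira, Sato, Greco and Adeyemi (Defending Champion); then Ibarra and Delgado (Grand Slam Winner); then Okonkwo (Tour Winner); then Chaudhari (Qualifier).
Ferreira, Sato, Greco and Adeyemi are each not a home-nation competitor, so the next rule applies.
Among Ferreira, Sato, Greco and Adeyemi, by world ranking (lower first): Ferreira (6) before Sato (116) before Greco (175) before Adeyemi (206).
Ibarra and Delgado are each not a home-nation competitor, so the next rule applies.
Among Ibarra and Delgado, by world ranking (lower first): Ibarra (52) before Delgado (92).
Full order: Ferreira, Sato, Greco, Adeyemi, Ibarra, Delgado, Okonkwo, Chaudhari.

Ferreira, Sato, Greco, Adeyemi, Ibarra, Delgado, Okonkwo, Chaudhari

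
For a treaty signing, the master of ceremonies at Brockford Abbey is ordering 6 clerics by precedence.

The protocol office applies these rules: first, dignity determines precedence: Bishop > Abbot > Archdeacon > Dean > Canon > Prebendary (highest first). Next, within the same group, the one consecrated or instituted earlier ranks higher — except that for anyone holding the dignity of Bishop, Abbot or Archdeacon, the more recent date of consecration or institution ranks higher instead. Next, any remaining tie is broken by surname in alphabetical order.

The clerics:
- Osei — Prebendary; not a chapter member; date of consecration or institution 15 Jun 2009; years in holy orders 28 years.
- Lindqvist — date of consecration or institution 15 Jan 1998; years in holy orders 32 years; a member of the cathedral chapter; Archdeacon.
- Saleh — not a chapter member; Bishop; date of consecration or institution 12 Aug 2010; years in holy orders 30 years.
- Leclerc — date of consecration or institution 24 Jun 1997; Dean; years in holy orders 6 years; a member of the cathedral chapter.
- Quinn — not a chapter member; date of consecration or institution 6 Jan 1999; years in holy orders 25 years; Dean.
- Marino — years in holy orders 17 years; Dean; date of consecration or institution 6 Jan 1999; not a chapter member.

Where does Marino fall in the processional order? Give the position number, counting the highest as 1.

4

By dignity: Saleh (Bishop); then Lindqvist (Archdeacon); then Leclerc, Marino and Quinn (Dean); then Osei (Prebendary).
Among Leclerc, Marino and Quinn, by date of consecration or institution (earlier first): Leclerc (24 Jun 1997) before Marino and Quinn (6 Jan 1999).
Among Marino and Quinn, alphabetically by surname: Marino before Quinn.
Order: Saleh, Lindqvist, Leclerc, Marino, Quinn, Osei. So position 4.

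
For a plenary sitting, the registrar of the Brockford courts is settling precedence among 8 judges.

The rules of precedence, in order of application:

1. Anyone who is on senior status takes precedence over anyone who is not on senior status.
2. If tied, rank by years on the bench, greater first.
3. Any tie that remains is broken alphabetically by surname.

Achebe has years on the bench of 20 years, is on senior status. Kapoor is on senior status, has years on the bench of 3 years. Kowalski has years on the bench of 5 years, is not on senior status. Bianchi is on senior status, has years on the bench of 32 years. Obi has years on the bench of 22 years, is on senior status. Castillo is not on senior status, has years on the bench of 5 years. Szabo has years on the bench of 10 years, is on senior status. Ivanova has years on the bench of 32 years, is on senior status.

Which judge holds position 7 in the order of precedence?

Castillo

By the first rule: Bianchi, Ivanova, Obi, Achebe, Szabo and Kapoor (each on senior status); then Castillo and Kowalski (both not on senior status).
Among Bianchi, Ivanova, Obi, Achebe, Szabo and Kapoor, by years on the bench (higher first): Bianchi and Ivanova (32 years) before Obi (22 years) before Achebe (20 years) before Szabo (10 years) before Kapoor (3 years).
Among Bianchi and Ivanova, alphabetically by surname: Bianchi before Ivanova.
Castillo and Kowalski both have years on the bench 5 years, so the next rule applies.
Among Castillo and Kowalski, alphabetically by surname: Castillo before Kowalski.
Order: Bianchi, Ivanova, Obi, Achebe, Szabo, Kapoor, Castillo, Kowalski.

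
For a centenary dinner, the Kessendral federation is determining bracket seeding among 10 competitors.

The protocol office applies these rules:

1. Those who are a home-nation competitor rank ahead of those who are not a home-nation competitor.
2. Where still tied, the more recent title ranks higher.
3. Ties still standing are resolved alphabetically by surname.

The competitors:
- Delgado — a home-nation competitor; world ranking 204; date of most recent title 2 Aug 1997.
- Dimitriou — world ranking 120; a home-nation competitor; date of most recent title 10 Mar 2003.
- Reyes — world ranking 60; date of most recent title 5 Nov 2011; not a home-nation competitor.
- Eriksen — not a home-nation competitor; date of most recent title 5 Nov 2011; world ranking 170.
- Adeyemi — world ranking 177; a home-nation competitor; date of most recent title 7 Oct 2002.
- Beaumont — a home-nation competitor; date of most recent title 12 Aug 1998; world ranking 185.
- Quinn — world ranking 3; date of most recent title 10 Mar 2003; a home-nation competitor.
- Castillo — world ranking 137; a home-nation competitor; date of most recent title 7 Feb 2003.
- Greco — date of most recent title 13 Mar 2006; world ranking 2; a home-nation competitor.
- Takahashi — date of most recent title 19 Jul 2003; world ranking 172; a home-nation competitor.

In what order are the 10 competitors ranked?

By the first rule: Greco, Takahashi, Dimitriou, Quinn, Castillo, Adeyemi, Beaumont and Delgado (each a home-nation competitor); then Eriksen and Reyes (both not a home-nation competitor).
Among Greco, Takahashi, Dimitriou, Quinn, Castillo, Adeyemi, Beaumont and Delgado, by date of most recent title (later first): Greco (13 Mar 2006) before Takahashi (19 Jul 2003) before Dimitriou and Quinn (10 Mar 2003) before Castillo (7 Feb 2003) before Adeyemi (7 Oct 2002) before Beaumont (12 Aug 1998) before Delgado (2 Aug 1997).
Among Dimitriou and Quinn, alphabetically by surname: Dimitriou before Quinn.
Eriksen and Reyes both have date of most recent title 5 Nov 2011, so the next rule applies.
Among Eriksen and Reyes, alphabetically by surname: Eriksen before Reyes.
Full order: Greco, Takahashi, Dimitriou, Quinn, Castillo, Adeyemi, Beaumont, Delgado, Eriksen, Reyes.

Greco, Takahashi, Dimitriou, Quinn, Castillo, Adeyemi, Beaumont, Delgado, Eriksen, Reyes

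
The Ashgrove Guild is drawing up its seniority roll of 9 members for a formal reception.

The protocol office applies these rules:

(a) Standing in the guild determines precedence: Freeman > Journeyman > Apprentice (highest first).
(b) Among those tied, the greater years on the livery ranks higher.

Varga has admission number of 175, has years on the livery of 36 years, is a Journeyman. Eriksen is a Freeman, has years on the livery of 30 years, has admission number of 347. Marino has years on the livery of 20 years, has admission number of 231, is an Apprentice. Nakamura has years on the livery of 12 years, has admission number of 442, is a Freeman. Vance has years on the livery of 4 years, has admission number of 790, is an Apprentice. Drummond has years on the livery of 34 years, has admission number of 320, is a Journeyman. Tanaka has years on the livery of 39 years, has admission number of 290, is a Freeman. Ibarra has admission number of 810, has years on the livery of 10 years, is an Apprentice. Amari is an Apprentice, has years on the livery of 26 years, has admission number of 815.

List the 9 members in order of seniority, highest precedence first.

By standing in the guild: Tanaka, Eriksen and Nakamura (Freeman); then Varga and Drummond (Journeyman); then Amari, Marino, Ibarra and Vance (Apprentice).
Among Tanaka, Eriksen and Nakamura, by years on the livery (higher first): Tanaka (39 years) before Eriksen (30 years) before Nakamura (12 years).
Among Varga and Drummond, by years on the livery (higher first): Varga (36 years) before Drummond (34 years).
Among Amari, Marino, Ibarra and Vance, by years on the livery (higher first): Amari (26 years) before Marino (20 years) before Ibarra (10 years) before Vance (4 years).
Full order: Tanaka, Eriksen, Nakamura, Varga, Drummond, Amari, Marino, Ibarra, Vance.

Tanaka, Eriksen, Nakamura, Varga, Drummond, Amari, Marino, Ibarra, Vance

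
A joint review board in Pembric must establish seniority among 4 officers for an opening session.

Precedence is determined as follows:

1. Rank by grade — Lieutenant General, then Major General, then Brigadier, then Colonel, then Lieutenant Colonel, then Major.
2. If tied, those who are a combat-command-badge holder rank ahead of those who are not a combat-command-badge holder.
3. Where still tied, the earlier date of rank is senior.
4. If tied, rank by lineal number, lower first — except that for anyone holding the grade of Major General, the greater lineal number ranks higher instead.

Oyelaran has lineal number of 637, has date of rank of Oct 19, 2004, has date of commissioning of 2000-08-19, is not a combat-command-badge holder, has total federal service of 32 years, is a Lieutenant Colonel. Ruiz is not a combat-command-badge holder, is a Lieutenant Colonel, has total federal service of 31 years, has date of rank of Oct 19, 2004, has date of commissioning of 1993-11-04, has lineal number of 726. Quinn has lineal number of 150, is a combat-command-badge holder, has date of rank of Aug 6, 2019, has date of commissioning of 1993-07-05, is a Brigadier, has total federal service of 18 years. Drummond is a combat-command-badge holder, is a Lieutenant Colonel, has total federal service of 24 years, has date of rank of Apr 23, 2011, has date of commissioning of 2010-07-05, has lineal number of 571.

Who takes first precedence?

Quinn

By grade: Quinn (Brigadier); then Drummond, Oyelaran and Ruiz (Lieutenant Colonel).
Among Drummond, Oyelaran and Ruiz, a combat-command-badge holder before not a combat-command-badge holder: Drummond (a combat-command-badge holder) before Oyelaran and Ruiz (not a combat-command-badge holder).
Oyelaran and Ruiz both have date of rank Oct 19, 2004, so the next rule applies.
Among Oyelaran and Ruiz, by lineal number (lower first): Oyelaran (637) before Ruiz (726).
Order: Quinn, Drummond, Oyelaran, Ruiz.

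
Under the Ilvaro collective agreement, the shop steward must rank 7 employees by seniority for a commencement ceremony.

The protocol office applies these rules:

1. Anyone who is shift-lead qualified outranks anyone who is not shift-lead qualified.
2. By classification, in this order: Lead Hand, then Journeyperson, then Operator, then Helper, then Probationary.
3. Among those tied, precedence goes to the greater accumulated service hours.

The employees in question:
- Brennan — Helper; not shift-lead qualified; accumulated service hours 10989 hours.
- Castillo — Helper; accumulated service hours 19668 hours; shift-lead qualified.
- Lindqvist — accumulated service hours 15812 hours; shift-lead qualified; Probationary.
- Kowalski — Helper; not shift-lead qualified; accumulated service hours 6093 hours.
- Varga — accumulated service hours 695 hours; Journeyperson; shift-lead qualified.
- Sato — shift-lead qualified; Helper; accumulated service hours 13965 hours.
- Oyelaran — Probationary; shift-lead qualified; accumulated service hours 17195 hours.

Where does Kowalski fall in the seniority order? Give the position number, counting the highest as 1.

7

By the first rule: Varga, Castillo, Sato, Oyelaran and Lindqvist (each shift-lead qualified); then Brennan and Kowalski (both not shift-lead qualified).
Among Varga, Castillo, Sato, Oyelaran and Lindqvist, by classification: Varga (Journeyperson) before Castillo and Sato (Helper) before Oyelaran and Lindqvist (Probationary).
Among Castillo and Sato, by accumulated service hours (higher first): Castillo (19668 hours) before Sato (13965 hours).
Among Oyelaran and Lindqvist, by accumulated service hours (higher first): Oyelaran (17195 hours) before Lindqvist (15812 hours).
Brennan and Kowalski are each Helper, so the next rule applies.
Among Brennan and Kowalski, by accumulated service hours (higher first): Brennan (10989 hours) before Kowalski (6093 hours).
Order: Varga, Castillo, Sato, Oyelaran, Lindqvist, Brennan, Kowalski. So position 7.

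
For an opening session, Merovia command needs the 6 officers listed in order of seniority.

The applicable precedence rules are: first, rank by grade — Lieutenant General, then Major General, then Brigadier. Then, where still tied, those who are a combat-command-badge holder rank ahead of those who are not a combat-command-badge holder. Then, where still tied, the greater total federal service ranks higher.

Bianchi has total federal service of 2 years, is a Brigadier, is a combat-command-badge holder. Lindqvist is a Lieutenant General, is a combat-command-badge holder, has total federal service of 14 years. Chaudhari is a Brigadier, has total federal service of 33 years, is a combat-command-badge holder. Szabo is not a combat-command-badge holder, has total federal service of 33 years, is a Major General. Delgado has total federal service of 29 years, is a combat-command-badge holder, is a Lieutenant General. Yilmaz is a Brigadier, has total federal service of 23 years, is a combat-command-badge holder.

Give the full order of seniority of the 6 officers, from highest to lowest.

Delgado, Lindqvist, Szabo, Chaudhari, Yilmaz, Bianchi

By grade: Delgado and Lindqvist (Lieutenant General); then Szabo (Major General); then Chaudhari, Yilmaz and Bianchi (Brigadier).
Delgado and Lindqvist are each a combat-command-badge holder, so the next rule applies.
Among Delgado and Lindqvist, by total federal service (higher first): Delgado (29 years) before Lindqvist (14 years).
Chaudhari, Yilmaz and Bianchi are each a combat-command-badge holder, so the next rule applies.
Among Chaudhari, Yilmaz and Bianchi, by total federal service (higher first): Chaudhari (33 years) before Yilmaz (23 years) before Bianchi (2 years).
Full order: Delgado, Lindqvist, Szabo, Chaudhari, Yilmaz, Bianchi.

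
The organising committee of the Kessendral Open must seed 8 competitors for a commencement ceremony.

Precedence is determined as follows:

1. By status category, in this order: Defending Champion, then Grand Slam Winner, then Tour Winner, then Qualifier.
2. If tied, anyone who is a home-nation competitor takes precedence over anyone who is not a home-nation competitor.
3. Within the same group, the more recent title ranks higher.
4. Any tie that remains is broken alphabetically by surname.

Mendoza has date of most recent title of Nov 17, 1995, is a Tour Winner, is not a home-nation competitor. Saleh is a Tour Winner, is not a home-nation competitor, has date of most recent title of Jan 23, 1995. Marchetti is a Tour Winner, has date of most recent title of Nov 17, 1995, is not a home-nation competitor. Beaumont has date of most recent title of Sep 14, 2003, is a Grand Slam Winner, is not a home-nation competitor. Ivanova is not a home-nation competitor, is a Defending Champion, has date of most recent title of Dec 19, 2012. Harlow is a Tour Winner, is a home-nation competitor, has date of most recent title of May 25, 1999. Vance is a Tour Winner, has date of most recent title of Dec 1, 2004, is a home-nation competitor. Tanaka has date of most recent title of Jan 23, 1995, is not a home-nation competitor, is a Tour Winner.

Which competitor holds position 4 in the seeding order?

By status category: Ivanova (Defending Champion); then Beaumont (Grand Slam Winner); then Vance, Harlow, Marchetti, Mendoza, Saleh and Tanaka (Tour Winner).
Among Vance, Harlow, Marchetti, Mendoza, Saleh and Tanaka, a home-nation competitor before not a home-nation competitor: Vance and Harlow (a home-nation competitor) before Marchetti, Mendoza, Saleh and Tanaka (not a home-nation competitor).
Among Vance and Harlow, by date of most recent title (later first): Vance (Dec 1, 2004) before Harlow (May 25, 1999).
Among Marchetti, Mendoza, Saleh and Tanaka, by date of most recent title (later first): Marchetti and Mendoza (Nov 17, 1995) before Saleh and Tanaka (Jan 23, 1995).
Among Marchetti and Mendoza, alphabetically by surname: Marchetti before Mendoza.
Among Saleh and Tanaka, alphabetically by surname: Saleh before Tanaka.
Order: Ivanova, Beaumont, Vance, Harlow, Marchetti, Mendoza, Saleh, Tanaka.

Harlow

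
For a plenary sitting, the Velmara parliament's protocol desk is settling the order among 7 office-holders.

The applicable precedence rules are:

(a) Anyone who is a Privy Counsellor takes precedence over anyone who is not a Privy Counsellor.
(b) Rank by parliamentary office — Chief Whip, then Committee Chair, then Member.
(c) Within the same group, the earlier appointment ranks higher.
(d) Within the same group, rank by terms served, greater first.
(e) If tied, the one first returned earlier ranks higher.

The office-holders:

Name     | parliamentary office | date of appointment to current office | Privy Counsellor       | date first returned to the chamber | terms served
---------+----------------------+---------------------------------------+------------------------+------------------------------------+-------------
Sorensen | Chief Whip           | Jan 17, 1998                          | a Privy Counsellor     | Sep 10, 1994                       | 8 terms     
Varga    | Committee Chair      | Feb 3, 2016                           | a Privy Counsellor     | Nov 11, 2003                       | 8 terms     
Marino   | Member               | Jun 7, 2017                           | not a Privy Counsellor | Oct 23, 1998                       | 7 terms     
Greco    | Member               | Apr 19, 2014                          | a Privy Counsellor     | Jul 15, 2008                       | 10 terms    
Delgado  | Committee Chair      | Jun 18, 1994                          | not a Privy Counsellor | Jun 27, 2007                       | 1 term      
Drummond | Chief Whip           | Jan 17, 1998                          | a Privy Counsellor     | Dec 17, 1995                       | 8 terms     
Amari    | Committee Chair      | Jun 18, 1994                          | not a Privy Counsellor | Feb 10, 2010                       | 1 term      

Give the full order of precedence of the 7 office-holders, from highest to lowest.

Sorensen, Drummond, Varga, Greco, Delgado, Amari, Marino

By the first rule: Sorensen, Drummond, Varga and Greco (each a Privy Counsellor); then Delgado, Amari and Marino (each not a Privy Counsellor).
Among Sorensen, Drummond, Varga and Greco, by parliamentary office: Sorensen and Drummond (Chief Whip) before Varga (Committee Chair) before Greco (Member).
Sorensen and Drummond both have date of appointment to current office Jan 17, 1998, so the next rule applies.
Sorensen and Drummond both have terms served 8 terms, so the next rule applies.
Among Sorensen and Drummond, by date first returned to the chamber (earlier first): Sorensen (Sep 10, 1994) before Drummond (Dec 17, 1995).
Among Delgado, Amari and Marino, by parliamentary office: Delgado and Amari (Committee Chair) before Marino (Member).
Delgado and Amari both have date of appointment to current office Jun 18, 1994, so the next rule applies.
Delgado and Amari both have terms served 1 term, so the next rule applies.
Among Delgado and Amari, by date first returned to the chamber (earlier first): Delgado (Jun 27, 2007) before Amari (Feb 10, 2010).
Full order: Sorensen, Drummond, Varga, Greco, Delgado, Amari, Marino.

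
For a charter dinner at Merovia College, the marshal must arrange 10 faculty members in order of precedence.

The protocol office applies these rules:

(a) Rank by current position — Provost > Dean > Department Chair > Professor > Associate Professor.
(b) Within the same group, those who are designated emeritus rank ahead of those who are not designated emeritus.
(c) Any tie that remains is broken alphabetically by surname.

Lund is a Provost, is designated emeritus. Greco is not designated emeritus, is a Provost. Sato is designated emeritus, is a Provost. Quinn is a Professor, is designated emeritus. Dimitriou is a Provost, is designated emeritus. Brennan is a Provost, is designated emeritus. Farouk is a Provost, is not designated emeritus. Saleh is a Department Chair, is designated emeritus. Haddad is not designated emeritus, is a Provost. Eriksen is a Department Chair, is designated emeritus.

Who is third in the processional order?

By current position: Brennan, Dimitriou, Lund, Sato, Farouk, Greco and Haddad (Provost); then Eriksen and Saleh (Department Chair); then Quinn (Professor).
Among Brennan, Dimitriou, Lund, Sato, Farouk, Greco and Haddad, designated emeritus before not designated emeritus: Brennan, Dimitriou, Lund and Sato (designated emeritus) before Farouk, Greco and Haddad (not designated emeritus).
Among Brennan, Dimitriou, Lund and Sato, alphabetically by surname: Brennan before Dimitriou before Lund before Sato.
Among Farouk, Greco and Haddad, alphabetically by surname: Farouk before Greco before Haddad.
Eriksen and Saleh are each designated emeritus, so the next rule applies.
Among Eriksen and Saleh, alphabetically by surname: Eriksen before Saleh.
Order: Brennan, Dimitriou, Lund, Sato, Farouk, Greco, Haddad, Eriksen, Saleh, Quinn.

Lund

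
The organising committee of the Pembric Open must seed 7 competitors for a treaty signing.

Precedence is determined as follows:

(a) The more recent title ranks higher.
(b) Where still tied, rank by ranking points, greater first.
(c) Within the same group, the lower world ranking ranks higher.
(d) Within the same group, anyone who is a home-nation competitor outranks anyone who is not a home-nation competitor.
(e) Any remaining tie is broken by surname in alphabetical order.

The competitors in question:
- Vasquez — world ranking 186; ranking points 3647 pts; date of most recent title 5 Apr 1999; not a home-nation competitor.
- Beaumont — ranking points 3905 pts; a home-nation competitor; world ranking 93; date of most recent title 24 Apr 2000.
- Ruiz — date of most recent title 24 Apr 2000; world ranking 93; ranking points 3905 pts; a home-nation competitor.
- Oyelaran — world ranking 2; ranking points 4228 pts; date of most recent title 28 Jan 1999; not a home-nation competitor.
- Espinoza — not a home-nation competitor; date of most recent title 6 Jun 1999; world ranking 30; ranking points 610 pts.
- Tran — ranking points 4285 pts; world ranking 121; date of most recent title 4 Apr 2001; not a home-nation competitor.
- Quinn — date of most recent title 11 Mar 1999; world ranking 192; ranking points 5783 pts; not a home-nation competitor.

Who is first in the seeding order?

Tran

By date of most recent title (later first): Tran (4 Apr 2001); then Beaumont and Ruiz (both 24 Apr 2000); then Espinoza (6 Jun 1999); then Vasquez (5 Apr 1999); then Quinn (11 Mar 1999); then Oyelaran (28 Jan 1999).
Beaumont and Ruiz both have ranking points 3905 pts, so the next rule applies.
Beaumont and Ruiz both have world ranking 93, so the next rule applies.
Beaumont and Ruiz are each a home-nation competitor, so the next rule applies.
Among Beaumont and Ruiz, alphabetically by surname: Beaumont before Ruiz.
Order: Tran, Beaumont, Ruiz, Espinoza, Vasquez, Quinn, Oyelaran.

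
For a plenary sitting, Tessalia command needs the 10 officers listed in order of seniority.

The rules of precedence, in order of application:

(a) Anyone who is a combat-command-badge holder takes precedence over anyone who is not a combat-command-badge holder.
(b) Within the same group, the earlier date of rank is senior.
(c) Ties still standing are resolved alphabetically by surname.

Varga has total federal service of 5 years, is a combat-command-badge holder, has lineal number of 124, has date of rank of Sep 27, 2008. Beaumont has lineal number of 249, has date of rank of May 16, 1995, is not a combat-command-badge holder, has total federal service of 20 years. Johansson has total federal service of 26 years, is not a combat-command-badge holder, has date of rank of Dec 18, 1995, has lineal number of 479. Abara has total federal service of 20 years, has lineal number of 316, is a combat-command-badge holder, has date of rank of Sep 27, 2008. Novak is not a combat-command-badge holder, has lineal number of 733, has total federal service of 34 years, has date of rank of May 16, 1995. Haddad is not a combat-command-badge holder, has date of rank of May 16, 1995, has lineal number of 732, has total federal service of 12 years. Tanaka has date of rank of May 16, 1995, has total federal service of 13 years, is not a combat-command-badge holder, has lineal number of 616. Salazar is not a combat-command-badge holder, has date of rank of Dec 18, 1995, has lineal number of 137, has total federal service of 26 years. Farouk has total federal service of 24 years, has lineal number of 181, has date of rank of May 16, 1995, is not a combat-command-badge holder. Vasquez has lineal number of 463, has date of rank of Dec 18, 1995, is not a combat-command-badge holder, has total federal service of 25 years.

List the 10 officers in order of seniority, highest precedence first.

Abara, Varga, Beaumont, Farouk, Haddad, Novak, Tanaka, Johansson, Salazar, Vasquez

By the first rule: Abara and Varga (both a combat-command-badge holder); then Beaumont, Farouk, Haddad, Novak, Tanaka, Johansson, Salazar and Vasquez (each not a combat-command-badge holder).
Abara and Varga both have date of rank Sep 27, 2008, so the next rule applies.
Among Abara and Varga, alphabetically by surname: Abara before Varga.
Among Beaumont, Farouk, Haddad, Novak, Tanaka, Johansson, Salazar and Vasquez, by date of rank (earlier first): Beaumont, Farouk, Haddad, Novak and Tanaka (May 16, 1995) before Johansson, Salazar and Vasquez (Dec 18, 1995).
Among Beaumont, Farouk, Haddad, Novak and Tanaka, alphabetically by surname: Beaumont before Farouk before Haddad before Novak before Tanaka.
Among Johansson, Salazar and Vasquez, alphabetically by surname: Johansson before Salazar before Vasquez.
Full order: Abara, Varga, Beaumont, Farouk, Haddad, Novak, Tanaka, Johansson, Salazar, Vasquez.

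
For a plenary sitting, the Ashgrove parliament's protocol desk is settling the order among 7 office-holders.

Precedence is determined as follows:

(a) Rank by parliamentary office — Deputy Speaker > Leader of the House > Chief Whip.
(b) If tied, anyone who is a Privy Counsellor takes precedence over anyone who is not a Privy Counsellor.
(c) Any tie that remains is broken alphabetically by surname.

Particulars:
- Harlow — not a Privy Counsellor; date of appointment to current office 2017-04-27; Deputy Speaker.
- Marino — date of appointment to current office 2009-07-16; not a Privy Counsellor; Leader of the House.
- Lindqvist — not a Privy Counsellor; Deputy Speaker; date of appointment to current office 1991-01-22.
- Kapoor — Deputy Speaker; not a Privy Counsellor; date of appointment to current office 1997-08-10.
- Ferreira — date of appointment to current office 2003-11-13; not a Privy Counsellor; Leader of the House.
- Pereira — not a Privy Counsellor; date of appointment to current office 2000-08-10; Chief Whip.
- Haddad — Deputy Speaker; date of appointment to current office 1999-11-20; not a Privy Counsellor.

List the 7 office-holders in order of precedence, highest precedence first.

By parliamentary office: Haddad, Harlow, Kapoor and Lindqvist (Deputy Speaker); then Ferreira and Marino (Leader of the House); then Pereira (Chief Whip).
Haddad, Harlow, Kapoor and Lindqvist are each not a Privy Counsellor, so the next rule applies.
Among Haddad, Harlow, Kapoor and Lindqvist, alphabetically by surname: Haddad before Harlow before Kapoor before Lindqvist.
Ferreira and Marino are each not a Privy Counsellor, so the next rule applies.
Among Ferreira and Marino, alphabetically by surname: Ferreira before Marino.
Full order: Haddad, Harlow, Kapoor, Lindqvist, Ferreira, Marino, Pereira.

Haddad, Harlow, Kapoor, Lindqvist, Ferreira, Marino, Pereira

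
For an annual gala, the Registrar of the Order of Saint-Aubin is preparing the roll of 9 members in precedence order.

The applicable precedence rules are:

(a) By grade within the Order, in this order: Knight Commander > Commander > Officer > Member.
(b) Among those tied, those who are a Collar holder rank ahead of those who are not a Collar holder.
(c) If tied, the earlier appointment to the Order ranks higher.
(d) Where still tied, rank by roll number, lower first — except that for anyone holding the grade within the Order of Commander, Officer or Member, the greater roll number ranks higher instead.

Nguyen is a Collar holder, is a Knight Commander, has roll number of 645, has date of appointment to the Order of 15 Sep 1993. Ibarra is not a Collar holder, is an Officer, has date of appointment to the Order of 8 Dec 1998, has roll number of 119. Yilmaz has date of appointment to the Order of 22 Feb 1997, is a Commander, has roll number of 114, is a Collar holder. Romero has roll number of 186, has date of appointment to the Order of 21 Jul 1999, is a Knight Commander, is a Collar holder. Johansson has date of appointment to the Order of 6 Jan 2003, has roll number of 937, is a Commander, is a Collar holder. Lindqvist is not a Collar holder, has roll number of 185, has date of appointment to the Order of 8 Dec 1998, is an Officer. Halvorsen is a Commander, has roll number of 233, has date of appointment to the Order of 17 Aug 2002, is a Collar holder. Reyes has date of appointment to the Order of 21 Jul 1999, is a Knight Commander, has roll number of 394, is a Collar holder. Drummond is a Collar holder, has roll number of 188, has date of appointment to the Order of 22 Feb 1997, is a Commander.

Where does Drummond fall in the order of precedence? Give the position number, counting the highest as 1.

4

By grade within the Order: Nguyen, Romero and Reyes (Knight Commander); then Drummond, Yilmaz, Halvorsen and Johansson (Commander); then Lindqvist and Ibarra (Officer).
Nguyen, Romero and Reyes are each a Collar holder, so the next rule applies.
Among Nguyen, Romero and Reyes, by date of appointment to the Order (earlier first): Nguyen (15 Sep 1993) before Romero and Reyes (21 Jul 1999).
Among Romero and Reyes, by roll number (lower first): Romero (186) before Reyes (394).
Drummond, Yilmaz, Halvorsen and Johansson are each a Collar holder, so the next rule applies.
Among Drummond, Yilmaz, Halvorsen and Johansson, by date of appointment to the Order (earlier first): Drummond and Yilmaz (22 Feb 1997) before Halvorsen (17 Aug 2002) before Johansson (6 Jan 2003).
Among Drummond and Yilmaz, by roll number (higher first) (reversed rule for this group): Drummond (188) before Yilmaz (114).
Lindqvist and Ibarra are each not a Collar holder, so the next rule applies.
Lindqvist and Ibarra both have date of appointment to the Order 8 Dec 1998, so the next rule applies.
Among Lindqvist and Ibarra, by roll number (higher first) (reversed rule for this group): Lindqvist (185) before Ibarra (119).
Order: Nguyen, Romero, Reyes, Drummond, Yilmaz, Halvorsen, Johansson, Lindqvist, Ibarra. So position 4.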